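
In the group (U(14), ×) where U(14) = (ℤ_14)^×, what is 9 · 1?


Operation: multiplication mod 14
9 · 1 = (a × b) mod 14 with a = 9, b = 1

9 · 1 = 9


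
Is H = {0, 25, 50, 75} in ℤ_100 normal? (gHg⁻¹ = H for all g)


H = {0, 25, 50, 75} in ℤ_100
ℤ_100 is abelian; every subgroup of an abelian group is normal

Yes, normal subgroup


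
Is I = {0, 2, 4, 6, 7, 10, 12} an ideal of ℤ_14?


Check ideal conditions for I = {0, 2, 4, 6, 7, 10, 12} in ℤ_14:
(1) I is an additive subgroup? No
(2) For r ∈ ℤ_14 and a ∈ I: r·a ∈ I? No  [counterexample: r=2, a=4, r·a mod 14 = 8 ∉ I]

No, I is not an ideal of ℤ_14


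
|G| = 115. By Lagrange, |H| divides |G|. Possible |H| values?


Lagrange's theorem: |H| divides |G|
|G| = 115
Divisors of 115: 1, 5, 23, 115

Possible subgroup orders: {1, 5, 23, 115}


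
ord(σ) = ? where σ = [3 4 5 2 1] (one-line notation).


Cycle decomposition: (1 3 5) (2 4)
Cycle lengths: 3, 2
Order = lcm(3, 2) = 6

ord(σ) = 6


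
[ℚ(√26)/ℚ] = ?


√26 has minimal polynomial x² - 26 (irreducible over ℚ since 26 is squarefree)

[ℚ(√26)/ℚ] = 2


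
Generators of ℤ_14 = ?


g generates ℤ_n iff gcd(g,n) = 1
Checking each g ∈ {1,...,13}:
gcd(1,14) = 1
gcd(2,14) = 2
gcd(3,14) = 1
gcd(4,14) = 2
gcd(5,14) = 1
gcd(6,14) = 2
gcd(7,14) = 7
gcd(8,14) = 2
gcd(9,14) = 1
gcd(10,14) = 2
gcd(11,14) = 1
gcd(12,14) = 2
gcd(13,14) = 1
Generators: {1, 3, 5, 9, 11, 13}
Number of generators = φ(14) = 6

Generators of ℤ_14 = {1, 3, 5, 9, 11, 13}


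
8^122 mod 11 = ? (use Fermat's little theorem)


Fermat's little theorem: if p is prime and gcd(a,p)=1, then a^(p-1) ≡ 1 (mod p)
p = 11 is prime, gcd(8,11) = 1
Reduce exponent: 122 mod 10 = 2
So 8^122 ≡ 8^2 (mod 11)
8^2 mod 11 = 9

8^122 ≡ 9 (mod 11)


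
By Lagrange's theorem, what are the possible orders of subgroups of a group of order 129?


Lagrange's theorem: |H| divides |G|
|G| = 129
Divisors of 129: 1, 3, 43, 129

Possible subgroup orders: {1, 3, 43, 129}


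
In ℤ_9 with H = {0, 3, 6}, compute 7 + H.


7 + H = {7 + h (mod 9) : h ∈ H}
7+0=7, 7+3=1, 7+6=4
7 + H = {1, 4, 7} = 1 + H

7 + H = {1, 4, 7}


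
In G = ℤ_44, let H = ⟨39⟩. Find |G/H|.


|⟨39⟩| = n / gcd(39, 44) = 44 / 1 = 44
H is normal (ℤ_44 is abelian).
|G/H| = |G| / |H| = 44 / 44 = 1

|G/H| = 1


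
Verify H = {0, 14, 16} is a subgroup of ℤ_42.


Subgroup test for H = {0, 14, 16} in (ℤ_42, +):
(1) 0 ∈ H? Yes
(2) Closure: for all a,b ∈ H, (a+b) mod 42 ∈ H? No  [counterexample: 14 + 14 = 28 ∉ H]
(3) Inverses: for all a ∈ H, -a mod 42 ∈ H? No

No, H is not a subgroup of ℤ_42


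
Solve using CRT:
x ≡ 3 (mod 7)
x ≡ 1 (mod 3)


m₁ = 7, m₂ = 3, gcd = 1, so CRT applies. M = m₁·m₂ = 21
Let M₁ = M/m₁ = 3, M₂ = M/m₂ = 7
Find y₁ ≡ M₁⁻¹ (mod m₁): 3⁻¹ ≡ 5 (mod 7)
Find y₂ ≡ M₂⁻¹ (mod m₂): 7⁻¹ ≡ 1 (mod 3)
x = a₁·M₁·y₁ + a₂·M₂·y₂ = 3·3·5 + 1·7·1 = 52
Reduce mod 21: x ≡ 10
Check: 10 mod 7 = 3 ✓, 10 mod 3 = 1 ✓

x ≡ 10 (mod 21)


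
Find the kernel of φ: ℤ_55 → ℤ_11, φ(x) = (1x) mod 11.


Kernel = preimage of identity
ker(φ) = {x ∈ ℤ_55 : 1x ≡ 0 (mod 11)}. Since 11 | 55, φ is well-defined. The kernel is the cyclic subgroup ⟨11⟩ of ℤ_55 (order 5), i.e. {0, 11, 22, 33, 44}

ker(φ) = {0, 11, 22, 33, 44}


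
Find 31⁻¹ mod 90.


Use the extended Euclidean algorithm to write 1 = 31·s + 90·t; then s mod 90 is the inverse.
Euclidean algorithm:
  31 = 0·90 + 31
  90 = 2·31 + 28
  31 = 1·28 + 3
  28 = 9·3 + 1
  3 = 3·1 + 0
gcd(31,90) = 1
Back-substitution gives: 31·(-29) + 90·(10) = 1
So 31⁻¹ ≡ -29 ≡ 61 (mod 90)
Check: 31 × 61 = 1891 ≡ 1 (mod 90) ✓

31⁻¹ ≡ 61 (mod 90)


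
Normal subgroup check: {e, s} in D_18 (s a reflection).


H = {e, s} in D_18 (s a reflection)
r·s·r⁻¹ = sr⁻² ≠ s for n ≥ 3, so {e, s} is not closed under conjugation

No, not a normal subgroup


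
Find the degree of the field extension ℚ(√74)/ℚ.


√74 has minimal polynomial x² - 74 (irreducible over ℚ since 74 is squarefree)

[ℚ(√74)/ℚ] = 2


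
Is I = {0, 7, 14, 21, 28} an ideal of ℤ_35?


Check ideal conditions for I = {0, 7, 14, 21, 28} in ℤ_35:
(1) I is an additive subgroup? Yes
(2) For r ∈ ℤ_35 and a ∈ I: r·a ∈ I? Yes

Yes, I is an ideal of ℤ_35


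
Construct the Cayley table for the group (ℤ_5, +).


Elements: {0, 1, 2, 3, 4}
Operation: addition mod 5
Entry (a, b) = (a + b) mod 5

Cayley table:
  | 0 | 1 | 2 | 3 | 4
0 | 0 | 1 | 2 | 3 | 4
1 | 1 | 2 | 3 | 4 | 0
2 | 2 | 3 | 4 | 0 | 1
3 | 3 | 4 | 0 | 1 | 2
4 | 4 | 0 | 1 | 2 | 3


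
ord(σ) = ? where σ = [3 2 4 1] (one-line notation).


Cycle decomposition: (1 3 4)
Cycle lengths: 3
Order = lcm(3) = 3

ord(σ) = 3


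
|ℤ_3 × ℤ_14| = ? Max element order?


|ℤ_3 × ℤ_14| = 3 × 14 = 42
Max element order = lcm(3,14) = 42
Cyclic? Yes (gcd=1)

|ℤ_3×ℤ_14| = 42, max element order = 42


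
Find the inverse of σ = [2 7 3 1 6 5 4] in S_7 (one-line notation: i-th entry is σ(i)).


To find σ⁻¹, swap domain and range:
σ(1) = 2 → σ⁻¹(2) = 1
σ(2) = 7 → σ⁻¹(7) = 2
σ(3) = 3 → σ⁻¹(3) = 3
σ(4) = 1 → σ⁻¹(1) = 4
σ(5) = 6 → σ⁻¹(6) = 5
σ(6) = 5 → σ⁻¹(5) = 6
σ(7) = 4 → σ⁻¹(4) = 7

σ⁻¹ = [4 1 3 7 6 5 2]


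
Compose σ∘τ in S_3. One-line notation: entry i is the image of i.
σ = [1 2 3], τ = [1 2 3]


σ∘τ: apply τ first, then σ
1 →τ 1 →σ 1
2 →τ 2 →σ 2
3 →τ 3 →σ 3

σ∘τ = [1 2 3]


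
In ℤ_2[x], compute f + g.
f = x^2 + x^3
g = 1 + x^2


Add coefficients mod 2:
x^0: 0 + 1 = 1 (mod 2)
x^1: 0 + 0 = 0 (mod 2)
x^2: 1 + 1 = 0 (mod 2)
x^3: 1 + 0 = 1 (mod 2)
Result: 1 + x^3

f + g = 1 + x^3


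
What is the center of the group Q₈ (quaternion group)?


Z(G) = {g ∈ G | gx = xg for all x ∈ G}
In Q₈ = {±1, ±i, ±j, ±k}, only ±1 commute with every element

Z(Q₈ (quaternion group)) = {1, -1}


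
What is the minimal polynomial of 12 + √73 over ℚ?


Let α = 12 + √73. Then α - 12 = √73, so (α - 12)² = 73, giving α² - 24α + 71 = 0. Degree 2 and α ∉ ℚ, so this is the minimal polynomial.

Minimal polynomial: x² - 24x + 71


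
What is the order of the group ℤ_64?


ℤ_n has n elements.

|ℤ_64| = 64


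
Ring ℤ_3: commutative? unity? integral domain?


ℤ_3 is a commutative ring with unity 1; 3 is prime, so ℤ_3 is a field (hence an integral domain)
Commutative: Yes
Integral domain: Yes
Has unity: Yes

ℤ_3: Commutative=Yes, Unity=Yes


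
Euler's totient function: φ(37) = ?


Factor n: 37 = 37
φ(n) = n · ∏(1 - 1/p) over distinct primes p | n
φ(37) = 37 · (1 - 1/37) = 36

φ(37) = 36


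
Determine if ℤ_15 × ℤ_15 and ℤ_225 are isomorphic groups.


Comparing ℤ_15 × ℤ_15 and ℤ_225:
gcd(15,15) = 15 ≠ 1. Max element order in ℤ_15×ℤ_15 is lcm(15,15) = 15 < 225, so it has no element of order 225

No, ℤ_15 × ℤ_15 ≇ ℤ_225


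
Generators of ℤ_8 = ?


g generates ℤ_n iff gcd(g,n) = 1
Checking each g ∈ {1,...,7}:
gcd(1,8) = 1
gcd(2,8) = 2
gcd(3,8) = 1
gcd(4,8) = 4
gcd(5,8) = 1
gcd(6,8) = 2
gcd(7,8) = 1
Generators: {1, 3, 5, 7}
Number of generators = φ(8) = 4

Generators of ℤ_8 = {1, 3, 5, 7}


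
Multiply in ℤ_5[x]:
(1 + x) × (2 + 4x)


Expand and collect like terms; reduce coefficients mod 5:
x^0: 1·2 = 2 ≡ 2 (mod 5)
x^1: 1·4 + 1·2 = 6 ≡ 1 (mod 5)
x^2: 1·4 = 4 ≡ 4 (mod 5)
Result: 2 + x + 4x^2

f · g = 2 + x + 4x^2


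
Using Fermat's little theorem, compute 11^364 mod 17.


Fermat's little theorem: if p is prime and gcd(a,p)=1, then a^(p-1) ≡ 1 (mod p)
p = 17 is prime, gcd(11,17) = 1
Reduce exponent: 364 mod 16 = 12
So 11^364 ≡ 11^12 (mod 17)
11^12 mod 17 = 13

11^364 ≡ 13 (mod 17)


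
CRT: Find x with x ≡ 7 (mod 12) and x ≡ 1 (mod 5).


m₁ = 12, m₂ = 5, gcd = 1, so CRT applies. M = m₁·m₂ = 60
Let M₁ = M/m₁ = 5, M₂ = M/m₂ = 12
Find y₁ ≡ M₁⁻¹ (mod m₁): 5⁻¹ ≡ 5 (mod 12)
Find y₂ ≡ M₂⁻¹ (mod m₂): 12⁻¹ ≡ 3 (mod 5)
x = a₁·M₁·y₁ + a₂·M₂·y₂ = 7·5·5 + 1·12·3 = 211
Reduce mod 60: x ≡ 31
Check: 31 mod 12 = 7 ✓, 31 mod 5 = 1 ✓

x ≡ 31 (mod 60)


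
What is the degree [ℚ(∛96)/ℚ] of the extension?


∛96 has minimal polynomial x³ - 96 (irreducible over ℚ since 96 is not a perfect cube)

[ℚ(∛96)/ℚ] = 3


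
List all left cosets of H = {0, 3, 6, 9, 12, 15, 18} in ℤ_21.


H = {0, 3, 6, 9, 12, 15, 18}, |H| = 7
Number of cosets = |G|/|H| = 21/7 = 3
0 + H = {0, 3, 6, 9, 12, 15, 18}
1 + H = {1, 4, 7, 10, 13, 16, 19}
2 + H = {2, 5, 8, 11, 14, 17, 20}

Cosets: 0+H={0,3,6,9,12,15,18}; 1+H={1,4,7,10,13,16,19}; 2+H={2,5,8,11,14,17,20}


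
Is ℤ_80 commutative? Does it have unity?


ℤ_80 is a commutative ring with unity 1; 80 = 2×40 is composite, so 2·40 ≡ 0 gives zero divisors (not an integral domain)
Commutative: Yes
Integral domain: No
Has unity: Yes

ℤ_80: Commutative=Yes, Unity=Yes


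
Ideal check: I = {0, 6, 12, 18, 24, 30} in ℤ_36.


Check ideal conditions for I = {0, 6, 12, 18, 24, 30} in ℤ_36:
(1) I is an additive subgroup? Yes
(2) For r ∈ ℤ_36 and a ∈ I: r·a ∈ I? Yes

Yes, I is an ideal of ℤ_36


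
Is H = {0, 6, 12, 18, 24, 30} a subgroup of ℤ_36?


Subgroup test for H = {0, 6, 12, 18, 24, 30} in (ℤ_36, +):
(1) 0 ∈ H? Yes
(2) Closure: for all a,b ∈ H, (a+b) mod 36 ∈ H? Yes
(3) Inverses: for all a ∈ H, -a mod 36 ∈ H? Yes

Yes, H is a subgroup of ℤ_36


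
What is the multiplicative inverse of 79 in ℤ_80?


Use the extended Euclidean algorithm to write 1 = 79·s + 80·t; then s mod 80 is the inverse.
Euclidean algorithm:
  79 = 0·80 + 79
  80 = 1·79 + 1
  79 = 79·1 + 0
gcd(79,80) = 1
Back-substitution gives: 79·(-1) + 80·(1) = 1
So 79⁻¹ ≡ -1 ≡ 79 (mod 80)
Check: 79 × 79 = 6241 ≡ 1 (mod 80) ✓

79⁻¹ ≡ 79 (mod 80)


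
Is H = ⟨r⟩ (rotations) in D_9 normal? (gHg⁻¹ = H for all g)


H = ⟨r⟩ (rotations) in D_9
The rotation subgroup ⟨r⟩ has index 2 in D_9, so it is normal

Yes, normal subgroup


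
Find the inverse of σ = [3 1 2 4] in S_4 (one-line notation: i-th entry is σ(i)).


To find σ⁻¹, swap domain and range:
σ(1) = 3 → σ⁻¹(3) = 1
σ(2) = 1 → σ⁻¹(1) = 2
σ(3) = 2 → σ⁻¹(2) = 3
σ(4) = 4 → σ⁻¹(4) = 4

σ⁻¹ = [2 3 1 4]


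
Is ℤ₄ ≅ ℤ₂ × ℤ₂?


Comparing ℤ₄ and ℤ₂ × ℤ₂:
ℤ₄ has an element of order 4; ℤ₂×ℤ₂ has exponent 2

No, ℤ₄ ≇ ℤ₂ × ℤ₂


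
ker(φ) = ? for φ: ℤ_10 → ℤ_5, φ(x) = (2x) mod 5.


Kernel = preimage of identity
ker(φ) = {x ∈ ℤ_10 : 2x ≡ 0 (mod 5)}. Since 5 | 10, φ is well-defined. The kernel is the cyclic subgroup ⟨5⟩ of ℤ_10 (order 2), i.e. {0, 5}

ker(φ) = {0, 5}


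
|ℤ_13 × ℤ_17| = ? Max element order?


|ℤ_13 × ℤ_17| = 13 × 17 = 221
Max element order = lcm(13,17) = 221
Cyclic? Yes (gcd=1)

|ℤ_13×ℤ_17| = 221, max element order = 221


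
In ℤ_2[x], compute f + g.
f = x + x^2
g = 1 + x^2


Add coefficients mod 2:
x^0: 0 + 1 = 1 (mod 2)
x^1: 1 + 0 = 1 (mod 2)
x^2: 1 + 1 = 0 (mod 2)
Result: 1 + x

f + g = 1 + x


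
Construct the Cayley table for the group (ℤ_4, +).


Elements: {0, 1, 2, 3}
Operation: addition mod 4
Entry (a, b) = (a + b) mod 4

Cayley table:
  | 0 | 1 | 2 | 3
0 | 0 | 1 | 2 | 3
1 | 1 | 2 | 3 | 0
2 | 2 | 3 | 0 | 1
3 | 3 | 0 | 1 | 2


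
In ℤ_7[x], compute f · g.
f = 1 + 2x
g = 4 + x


Expand and collect like terms; reduce coefficients mod 7:
x^0: 1·4 = 4 ≡ 4 (mod 7)
x^1: 1·1 + 2·4 = 9 ≡ 2 (mod 7)
x^2: 2·1 = 2 ≡ 2 (mod 7)
Result: 4 + 2x + 2x^2

f · g = 4 + 2x + 2x^2


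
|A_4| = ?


|A_n| = n!/2 (even permutations)
|A_4| = 4!/2 = 24/2 = 12

|A_4| = 12


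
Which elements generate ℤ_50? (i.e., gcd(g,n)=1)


g generates ℤ_n iff gcd(g,n) = 1
Prime factors of 50: 2, 5
Generators are g ∈ {1,...,49} not divisible by any of these primes.
Generators: {1, 3, 7, 9, 11, 13, 17, 19, 21, 23, 27, 29, 31, 33, 37, 39, 41, 43, 47, 49}
Number of generators = φ(50) = 20

Generators of ℤ_50 = {1, 3, 7, 9, 11, 13, 17, 19, 21, 23, 27, 29, 31, 33, 37, 39, 41, 43, 47, 49}


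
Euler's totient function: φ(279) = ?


Factor n: 279 = 3^2 × 31
φ(n) = n · ∏(1 - 1/p) over distinct primes p | n
φ(279) = 279 · (1 - 1/3) · (1 - 1/31) = 180

φ(279) = 180


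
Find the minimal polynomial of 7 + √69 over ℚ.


Let α = 7 + √69. Then α - 7 = √69, so (α - 7)² = 69, giving α² - 14α - 20 = 0. Degree 2 and α ∉ ℚ, so this is the minimal polynomial.

Minimal polynomial: x² - 14x - 20


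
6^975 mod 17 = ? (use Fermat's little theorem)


Fermat's little theorem: if p is prime and gcd(a,p)=1, then a^(p-1) ≡ 1 (mod p)
p = 17 is prime, gcd(6,17) = 1
Reduce exponent: 975 mod 16 = 15
So 6^975 ≡ 6^15 (mod 17)
6^15 mod 17 = 3

6^975 ≡ 3 (mod 17)


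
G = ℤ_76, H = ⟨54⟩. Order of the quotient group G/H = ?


|⟨54⟩| = n / gcd(54, 76) = 76 / 2 = 38
H is normal (ℤ_76 is abelian).
|G/H| = |G| / |H| = 76 / 38 = 2

|G/H| = 2


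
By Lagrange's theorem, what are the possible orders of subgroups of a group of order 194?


Lagrange's theorem: |H| divides |G|
|G| = 194
Divisors of 194: 1, 2, 97, 194

Possible subgroup orders: {1, 2, 97, 194}


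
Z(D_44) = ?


Z(G) = {g ∈ G | gx = xg for all x ∈ G}
For even n, Z(D_n) = {e, r^(n/2)}: the 180° rotation r^22 commutes with every reflection and rotation

Z(D_44) = {e, r^22}


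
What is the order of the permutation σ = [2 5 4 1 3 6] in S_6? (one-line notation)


Cycle decomposition: (1 2 5 3 4)
Cycle lengths: 5
Order = lcm(5) = 5

ord(σ) = 5


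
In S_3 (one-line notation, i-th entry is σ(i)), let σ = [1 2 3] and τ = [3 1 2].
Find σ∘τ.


σ∘τ: apply τ first, then σ
1 →τ 3 →σ 3
2 →τ 1 →σ 1
3 →τ 2 →σ 2

σ∘τ = [3 1 2]


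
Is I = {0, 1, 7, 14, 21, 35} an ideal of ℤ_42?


Check ideal conditions for I = {0, 1, 7, 14, 21, 35} in ℤ_42:
(1) I is an additive subgroup? No
(2) For r ∈ ℤ_42 and a ∈ I: r·a ∈ I? No  [counterexample: r=2, a=1, r·a mod 42 = 2 ∉ I]

No, I is not an ideal of ℤ_42


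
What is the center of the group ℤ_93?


Z(G) = {g ∈ G | gx = xg for all x ∈ G}
ℤ_93 is abelian, so Z(G) = G

Z(ℤ_93) = ℤ_93


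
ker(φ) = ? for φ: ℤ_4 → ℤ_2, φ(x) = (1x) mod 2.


Kernel = preimage of identity
ker(φ) = {x ∈ ℤ_4 : 1x ≡ 0 (mod 2)}. Since 2 | 4, φ is well-defined. The kernel is the cyclic subgroup ⟨2⟩ of ℤ_4 (order 2), i.e. {0, 2}

ker(φ) = {0, 2}


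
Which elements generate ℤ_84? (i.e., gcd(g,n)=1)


g generates ℤ_n iff gcd(g,n) = 1
Prime factors of 84: 2, 3, 7
Generators are g ∈ {1,...,83} not divisible by any of these primes.
Generators: {1, 5, 11, 13, 17, 19, 23, 25, 29, 31, 37, 41, 43, 47, 53, 55, 59, 61, 65, 67, 71, 73, 79, 83}
Number of generators = φ(84) = 24

Generators of ℤ_84 = {1, 5, 11, 13, 17, 19, 23, 25, 29, 31, 37, 41, 43, 47, 53, 55, 59, 61, 65, 67, 71, 73, 79, 83}


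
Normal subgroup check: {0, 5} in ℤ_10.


H = {0, 5} in ℤ_10
ℤ_10 is abelian; every subgroup of an abelian group is normal

Yes, normal subgroup


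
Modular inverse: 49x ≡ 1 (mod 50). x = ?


Use the extended Euclidean algorithm to write 1 = 49·s + 50·t; then s mod 50 is the inverse.
Euclidean algorithm:
  49 = 0·50 + 49
  50 = 1·49 + 1
  49 = 49·1 + 0
gcd(49,50) = 1
Back-substitution gives: 49·(-1) + 50·(1) = 1
So 49⁻¹ ≡ -1 ≡ 49 (mod 50)
Check: 49 × 49 = 2401 ≡ 1 (mod 50) ✓

49⁻¹ ≡ 49 (mod 50)


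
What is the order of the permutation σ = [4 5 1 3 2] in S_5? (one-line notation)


Cycle decomposition: (1 4 3) (2 5)
Cycle lengths: 3, 2
Order = lcm(3, 2) = 6

ord(σ) = 6


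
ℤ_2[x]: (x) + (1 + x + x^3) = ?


Add coefficients mod 2:
x^0: 0 + 1 = 1 (mod 2)
x^1: 1 + 1 = 0 (mod 2)
x^2: 0 + 0 = 0 (mod 2)
x^3: 0 + 1 = 1 (mod 2)
Result: 1 + x^3

f + g = 1 + x^3


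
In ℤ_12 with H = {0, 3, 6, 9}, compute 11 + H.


11 + H = {11 + h (mod 12) : h ∈ H}
11+0=11, 11+3=2, 11+6=5, 11+9=8
11 + H = {2, 5, 8, 11} = 2 + H

11 + H = {2, 5, 8, 11}


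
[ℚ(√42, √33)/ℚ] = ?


[ℚ(√42,√33):ℚ] = [ℚ(√42,√33):ℚ(√42)]·[ℚ(√42):ℚ] = 2·2 = 4

[ℚ(√42, √33)/ℚ] = 4


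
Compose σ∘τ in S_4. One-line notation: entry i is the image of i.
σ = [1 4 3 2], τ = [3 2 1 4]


σ∘τ: apply τ first, then σ
1 →τ 3 →σ 3
2 →τ 2 →σ 4
3 →τ 1 →σ 1
4 →τ 4 →σ 2

σ∘τ = [3 4 1 2]


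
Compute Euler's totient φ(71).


Factor n: 71 = 71
φ(n) = n · ∏(1 - 1/p) over distinct primes p | n
φ(71) = 71 · (1 - 1/71) = 70

φ(71) = 70


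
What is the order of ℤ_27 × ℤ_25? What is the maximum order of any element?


|ℤ_27 × ℤ_25| = 27 × 25 = 675
Max element order = lcm(27,25) = 675
Cyclic? Yes (gcd=1)

|ℤ_27×ℤ_25| = 675, max element order = 675


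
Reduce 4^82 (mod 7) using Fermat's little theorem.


Fermat's little theorem: if p is prime and gcd(a,p)=1, then a^(p-1) ≡ 1 (mod p)
p = 7 is prime, gcd(4,7) = 1
Reduce exponent: 82 mod 6 = 4
So 4^82 ≡ 4^4 (mod 7)
4^4 mod 7 = 4

4^82 ≡ 4 (mod 7)


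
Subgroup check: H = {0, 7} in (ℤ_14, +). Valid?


Subgroup test for H = {0, 7} in (ℤ_14, +):
(1) 0 ∈ H? Yes
(2) Closure: for all a,b ∈ H, (a+b) mod 14 ∈ H? Yes
(3) Inverses: for all a ∈ H, -a mod 14 ∈ H? Yes

Yes, H is a subgroup of ℤ_14


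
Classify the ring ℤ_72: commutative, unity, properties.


ℤ_72 is a commutative ring with unity 1; 72 = 2×36 is composite, so 2·36 ≡ 0 gives zero divisors (not an integral domain)
Commutative: Yes
Integral domain: No
Has unity: Yes

ℤ_72: Commutative=Yes, Unity=Yes


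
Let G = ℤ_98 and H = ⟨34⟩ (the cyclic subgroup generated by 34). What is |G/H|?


|⟨34⟩| = n / gcd(34, 98) = 98 / 2 = 49
H is normal (ℤ_98 is abelian).
|G/H| = |G| / |H| = 98 / 49 = 2

|G/H| = 2


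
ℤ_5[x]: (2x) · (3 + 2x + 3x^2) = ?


Expand and collect like terms; reduce coefficients mod 5:
x^0: 0·3 = 0 ≡ 0 (mod 5)
x^1: 0·2 + 2·3 = 6 ≡ 1 (mod 5)
x^2: 0·3 + 2·2 = 4 ≡ 4 (mod 5)
x^3: 2·3 = 6 ≡ 1 (mod 5)
Result: x + 4x^2 + x^3

f · g = x + 4x^2 + x^3


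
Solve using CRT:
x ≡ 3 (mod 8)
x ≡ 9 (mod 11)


m₁ = 8, m₂ = 11, gcd = 1, so CRT applies. M = m₁·m₂ = 88
Let M₁ = M/m₁ = 11, M₂ = M/m₂ = 8
Find y₁ ≡ M₁⁻¹ (mod m₁): 11⁻¹ ≡ 3 (mod 8)
Find y₂ ≡ M₂⁻¹ (mod m₂): 8⁻¹ ≡ 7 (mod 11)
x = a₁·M₁·y₁ + a₂·M₂·y₂ = 3·11·3 + 9·8·7 = 603
Reduce mod 88: x ≡ 75
Check: 75 mod 8 = 3 ✓, 75 mod 11 = 9 ✓

x ≡ 75 (mod 88)


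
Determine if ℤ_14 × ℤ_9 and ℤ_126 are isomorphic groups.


Comparing ℤ_14 × ℤ_9 and ℤ_126:
gcd(14,9) = 1, so ℤ_14 × ℤ_9 ≅ ℤ_126 (CRT)

Yes, ℤ_14 × ℤ_9 ≅ ℤ_126


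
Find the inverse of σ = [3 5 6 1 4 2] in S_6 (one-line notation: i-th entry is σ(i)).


To find σ⁻¹, swap domain and range:
σ(1) = 3 → σ⁻¹(3) = 1
σ(2) = 5 → σ⁻¹(5) = 2
σ(3) = 6 → σ⁻¹(6) = 3
σ(4) = 1 → σ⁻¹(1) = 4
σ(5) = 4 → σ⁻¹(4) = 5
σ(6) = 2 → σ⁻¹(2) = 6

σ⁻¹ = [4 6 1 5 2 3]


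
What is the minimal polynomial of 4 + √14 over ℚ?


Let α = 4 + √14. Then α - 4 = √14, so (α - 4)² = 14, giving α² - 8α + 2 = 0. Degree 2 and α ∉ ℚ, so this is the minimal polynomial.

Minimal polynomial: x² - 8x + 2


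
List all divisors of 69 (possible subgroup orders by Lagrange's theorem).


Lagrange's theorem: |H| divides |G|
|G| = 69
Divisors of 69: 1, 3, 23, 69

Possible subgroup orders: {1, 3, 23, 69}


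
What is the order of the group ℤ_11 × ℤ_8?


|A × B| = |A| · |B|
|ℤ_11 × ℤ_8| = 11 × 8 = 88

|ℤ_11 × ℤ_8| = 88


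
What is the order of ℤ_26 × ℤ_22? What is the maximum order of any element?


|ℤ_26 × ℤ_22| = 26 × 22 = 572
Max element order = lcm(26,22) = 286
Cyclic? No (gcd=2)

|ℤ_26×ℤ_22| = 572, max element order = 286


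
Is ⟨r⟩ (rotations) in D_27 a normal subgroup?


H = ⟨r⟩ (rotations) in D_27
The rotation subgroup ⟨r⟩ has index 2 in D_27, so it is normal

Yes, normal subgroup


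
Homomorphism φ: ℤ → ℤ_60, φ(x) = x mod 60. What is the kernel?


Kernel = preimage of identity
ker(φ) = {x ∈ ℤ : x ≡ 0 (mod 60)} = 60ℤ = {0, ±60, ±120, ...}

ker(φ) = 60ℤ


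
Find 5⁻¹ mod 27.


Use the extended Euclidean algorithm to write 1 = 5·s + 27·t; then s mod 27 is the inverse.
Euclidean algorithm:
  5 = 0·27 + 5
  27 = 5·5 + 2
  5 = 2·2 + 1
  2 = 2·1 + 0
gcd(5,27) = 1
Back-substitution gives: 5·(11) + 27·(-2) = 1
So 5⁻¹ ≡ 11 ≡ 11 (mod 27)
Check: 5 × 11 = 55 ≡ 1 (mod 27) ✓

5⁻¹ ≡ 11 (mod 27)


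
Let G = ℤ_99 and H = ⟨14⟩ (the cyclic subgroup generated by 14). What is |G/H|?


|⟨14⟩| = n / gcd(14, 99) = 99 / 1 = 99
H is normal (ℤ_99 is abelian).
|G/H| = |G| / |H| = 99 / 99 = 1

|G/H| = 1


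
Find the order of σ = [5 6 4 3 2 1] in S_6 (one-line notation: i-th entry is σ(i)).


Cycle decomposition: (1 5 2 6) (3 4)
Cycle lengths: 4, 2
Order = lcm(4, 2) = 4

ord(σ) = 4


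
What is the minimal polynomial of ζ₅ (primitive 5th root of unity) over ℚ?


ζ₅ is a root of Φ₅(x) = x⁴ + x³ + x² + x + 1, irreducible over ℚ

Minimal polynomial: x⁴ + x³ + x² + x + 1


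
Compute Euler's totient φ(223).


Factor n: 223 = 223
φ(n) = n · ∏(1 - 1/p) over distinct primes p | n
φ(223) = 223 · (1 - 1/223) = 222

φ(223) = 222


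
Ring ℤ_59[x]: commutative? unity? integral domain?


ℤ_59 is a field (n prime), so ℤ_59[x] is a commutative integral domain with unity
Commutative: Yes
Integral domain: Yes
Has unity: Yes

ℤ_59[x]: Commutative=Yes, Unity=Yes


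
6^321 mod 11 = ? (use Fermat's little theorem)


Fermat's little theorem: if p is prime and gcd(a,p)=1, then a^(p-1) ≡ 1 (mod p)
p = 11 is prime, gcd(6,11) = 1
Reduce exponent: 321 mod 10 = 1
So 6^321 ≡ 6^1 (mod 11)
6^1 mod 11 = 6

6^321 ≡ 6 (mod 11)


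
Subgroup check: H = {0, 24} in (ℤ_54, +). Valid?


Subgroup test for H = {0, 24} in (ℤ_54, +):
(1) 0 ∈ H? Yes
(2) Closure: for all a,b ∈ H, (a+b) mod 54 ∈ H? No  [counterexample: 24 + 24 = 48 ∉ H]
(3) Inverses: for all a ∈ H, -a mod 54 ∈ H? No

No, H is not a subgroup of ℤ_54


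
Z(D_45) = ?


Z(G) = {g ∈ G | gx = xg for all x ∈ G}
For odd n, Z(D_n) = {e}: no nontrivial rotation commutes with all reflections

Z(D_45) = {e}


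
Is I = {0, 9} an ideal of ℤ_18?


Check ideal conditions for I = {0, 9} in ℤ_18:
(1) I is an additive subgroup? Yes
(2) For r ∈ ℤ_18 and a ∈ I: r·a ∈ I? Yes

Yes, I is an ideal of ℤ_18


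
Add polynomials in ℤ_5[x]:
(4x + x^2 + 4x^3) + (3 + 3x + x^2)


Add coefficients mod 5:
x^0: 0 + 3 = 3 (mod 5)
x^1: 4 + 3 = 2 (mod 5)
x^2: 1 + 1 = 2 (mod 5)
x^3: 4 + 0 = 4 (mod 5)
Result: 3 + 2x + 2x^2 + 4x^3

f + g = 3 + 2x + 2x^2 + 4x^3


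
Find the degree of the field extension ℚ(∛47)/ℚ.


∛47 has minimal polynomial x³ - 47 (irreducible over ℚ since 47 is not a perfect cube)

[ℚ(∛47)/ℚ] = 3


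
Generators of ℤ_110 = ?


g generates ℤ_n iff gcd(g,n) = 1
Prime factors of 110: 2, 5, 11
Generators are g ∈ {1,...,109} not divisible by any of these primes.
Generators: {1, 3, 7, 9, 13, 17, 19, 21, 23, 27, 29, 31, 37, 39, 41, 43, 47, 49, 51, 53, 57, 59, 61, 63, 67, 69, 71, 73, 79, 81, 83, 87, 89, 91, 93, 97, 101, 103, 107, 109}
Number of generators = φ(110) = 40

Generators of ℤ_110 = {1, 3, 7, 9, 13, 17, 19, 21, 23, 27, 29, 31, 37, 39, 41, 43, 47, 49, 51, 53, 57, 59, 61, 63, 67, 69, 71, 73, 79, 81, 83, 87, 89, 91, 93, 97, 101, 103, 107, 109}


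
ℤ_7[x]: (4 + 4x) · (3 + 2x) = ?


Expand and collect like terms; reduce coefficients mod 7:
x^0: 4·3 = 12 ≡ 5 (mod 7)
x^1: 4·2 + 4·3 = 20 ≡ 6 (mod 7)
x^2: 4·2 = 8 ≡ 1 (mod 7)
Result: 5 + 6x + x^2

f · g = 5 + 6x + x^2


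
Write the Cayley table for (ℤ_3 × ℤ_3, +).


Elements: {(0,0), (0,1), (0,2), (1,0), (1,1), (1,2), (2,0), (2,1), (2,2)}
Operation: componentwise addition mod (3, 3)
Entry (a, b) = ((a₁+b₁) mod 3, (a₂+b₂) mod 3)

Cayley table:
      | (0,0) | (0,1) | (0,2) | (1,0) | (1,1) | (1,2) | (2,0) | (2,1) | (2,2)
(0,0) | (0,0) | (0,1) | (0,2) | (1,0) | (1,1) | (1,2) | (2,0) | (2,1) | (2,2)
(0,1) | (0,1) | (0,2) | (0,0) | (1,1) | (1,2) | (1,0) | (2,1) | (2,2) | (2,0)
(0,2) | (0,2) | (0,0) | (0,1) | (1,2) | (1,0) | (1,1) | (2,2) | (2,0) | (2,1)
(1,0) | (1,0) | (1,1) | (1,2) | (2,0) | (2,1) | (2,2) | (0,0) | (0,1) | (0,2)
(1,1) | (1,1) | (1,2) | (1,0) | (2,1) | (2,2) | (2,0) | (0,1) | (0,2) | (0,0)
(1,2) | (1,2) | (1,0) | (1,1) | (2,2) | (2,0) | (2,1) | (0,2) | (0,0) | (0,1)
(2,0) | (2,0) | (2,1) | (2,2) | (0,0) | (0,1) | (0,2) | (1,0) | (1,1) | (1,2)
(2,1) | (2,1) | (2,2) | (2,0) | (0,1) | (0,2) | (0,0) | (1,1) | (1,2) | (1,0)
(2,2) | (2,2) | (2,0) | (2,1) | (0,2) | (0,0) | (0,1) | (1,2) | (1,0) | (1,1)


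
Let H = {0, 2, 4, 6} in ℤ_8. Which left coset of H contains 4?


4 + H = {4 + h (mod 8) : h ∈ H}
4+0=4, 4+2=6, 4+4=0, 4+6=2
4 + H = {0, 2, 4, 6} = 0 + H

4 + H = {0, 2, 4, 6}


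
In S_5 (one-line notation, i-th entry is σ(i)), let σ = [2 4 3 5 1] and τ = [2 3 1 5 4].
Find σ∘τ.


σ∘τ: apply τ first, then σ
1 →τ 2 →σ 4
2 →τ 3 →σ 3
3 →τ 1 →σ 2
4 →τ 5 →σ 1
5 →τ 4 →σ 5

σ∘τ = [4 3 2 1 5]


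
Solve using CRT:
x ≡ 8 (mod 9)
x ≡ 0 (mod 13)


m₁ = 9, m₂ = 13, gcd = 1, so CRT applies. M = m₁·m₂ = 117
Let M₁ = M/m₁ = 13, M₂ = M/m₂ = 9
Find y₁ ≡ M₁⁻¹ (mod m₁): 13⁻¹ ≡ 7 (mod 9)
Find y₂ ≡ M₂⁻¹ (mod m₂): 9⁻¹ ≡ 3 (mod 13)
x = a₁·M₁·y₁ + a₂·M₂·y₂ = 8·13·7 + 0·9·3 = 728
Reduce mod 117: x ≡ 26
Check: 26 mod 9 = 8 ✓, 26 mod 13 = 0 ✓

x ≡ 26 (mod 117)


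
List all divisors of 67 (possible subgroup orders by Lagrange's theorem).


Lagrange's theorem: |H| divides |G|
|G| = 67
Divisors of 67: 1, 67

Possible subgroup orders: {1, 67}


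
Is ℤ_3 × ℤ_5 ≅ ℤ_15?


Comparing ℤ_3 × ℤ_5 and ℤ_15:
gcd(3,5) = 1, so ℤ_3 × ℤ_5 ≅ ℤ_15 (CRT)

Yes, ℤ_3 × ℤ_5 ≅ ℤ_15


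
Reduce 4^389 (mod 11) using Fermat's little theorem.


Fermat's little theorem: if p is prime and gcd(a,p)=1, then a^(p-1) ≡ 1 (mod p)
p = 11 is prime, gcd(4,11) = 1
Reduce exponent: 389 mod 10 = 9
So 4^389 ≡ 4^9 (mod 11)
4^9 mod 11 = 3

4^389 ≡ 3 (mod 11)


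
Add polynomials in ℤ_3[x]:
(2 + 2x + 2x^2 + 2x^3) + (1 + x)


Add coefficients mod 3:
x^0: 2 + 1 = 0 (mod 3)
x^1: 2 + 1 = 0 (mod 3)
x^2: 2 + 0 = 2 (mod 3)
x^3: 2 + 0 = 2 (mod 3)
Result: 2x^2 + 2x^3

f + g = 2x^2 + 2x^3


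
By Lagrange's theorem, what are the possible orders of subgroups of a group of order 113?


Lagrange's theorem: |H| divides |G|
|G| = 113
Divisors of 113: 1, 113

Possible subgroup orders: {1, 113}


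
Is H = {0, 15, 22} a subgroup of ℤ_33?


Subgroup test for H = {0, 15, 22} in (ℤ_33, +):
(1) 0 ∈ H? Yes
(2) Closure: for all a,b ∈ H, (a+b) mod 33 ∈ H? No  [counterexample: 15 + 15 = 30 ∉ H]
(3) Inverses: for all a ∈ H, -a mod 33 ∈ H? No

No, H is not a subgroup of ℤ_33


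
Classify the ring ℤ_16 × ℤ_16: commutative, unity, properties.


Direct product ring; commutative with unity (1,1); but (1,0)·(0,1) = (0,0) gives zero divisors, so not an integral domain
Commutative: Yes
Integral domain: No
Has unity: Yes

ℤ_16 × ℤ_16: Commutative=Yes, Unity=Yes


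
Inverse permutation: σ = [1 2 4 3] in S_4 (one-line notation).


To find σ⁻¹, swap domain and range:
σ(1) = 1 → σ⁻¹(1) = 1
σ(2) = 2 → σ⁻¹(2) = 2
σ(3) = 4 → σ⁻¹(4) = 3
σ(4) = 3 → σ⁻¹(3) = 4

σ⁻¹ = [1 2 4 3]


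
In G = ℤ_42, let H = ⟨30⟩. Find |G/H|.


|⟨30⟩| = n / gcd(30, 42) = 42 / 6 = 7
H is normal (ℤ_42 is abelian).
|G/H| = |G| / |H| = 42 / 7 = 6

|G/H| = 6


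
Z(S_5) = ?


Z(G) = {g ∈ G | gx = xg for all x ∈ G}
S_n is non-abelian for n ≥ 3; Z(S_5) is trivial

Z(S_5) = {e}


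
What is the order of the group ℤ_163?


ℤ_n has n elements.

|ℤ_163| = 163


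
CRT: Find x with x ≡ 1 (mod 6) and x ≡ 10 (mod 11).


m₁ = 6, m₂ = 11, gcd = 1, so CRT applies. M = m₁·m₂ = 66
Let M₁ = M/m₁ = 11, M₂ = M/m₂ = 6
Find y₁ ≡ M₁⁻¹ (mod m₁): 11⁻¹ ≡ 5 (mod 6)
Find y₂ ≡ M₂⁻¹ (mod m₂): 6⁻¹ ≡ 2 (mod 11)
x = a₁·M₁·y₁ + a₂·M₂·y₂ = 1·11·5 + 10·6·2 = 175
Reduce mod 66: x ≡ 43
Check: 43 mod 6 = 1 ✓, 43 mod 11 = 10 ✓

x ≡ 43 (mod 66)


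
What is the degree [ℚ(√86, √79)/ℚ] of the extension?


[ℚ(√86,√79):ℚ] = [ℚ(√86,√79):ℚ(√86)]·[ℚ(√86):ℚ] = 2·2 = 4

[ℚ(√86, √79)/ℚ] = 4


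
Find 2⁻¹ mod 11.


Use the extended Euclidean algorithm to write 1 = 2·s + 11·t; then s mod 11 is the inverse.
Euclidean algorithm:
  2 = 0·11 + 2
  11 = 5·2 + 1
  2 = 2·1 + 0
gcd(2,11) = 1
Back-substitution gives: 2·(-5) + 11·(1) = 1
So 2⁻¹ ≡ -5 ≡ 6 (mod 11)
Check: 2 × 6 = 12 ≡ 1 (mod 11) ✓

2⁻¹ ≡ 6 (mod 11)


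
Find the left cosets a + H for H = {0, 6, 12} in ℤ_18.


H = {0, 6, 12}, |H| = 3
Number of cosets = |G|/|H| = 18/3 = 6
0 + H = {0, 6, 12}
1 + H = {1, 7, 13}
2 + H = {2, 8, 14}
3 + H = {3, 9, 15}
4 + H = {4, 10, 16}
5 + H = {5, 11, 17}

Cosets: 0+H={0,6,12}; 1+H={1,7,13}; 2+H={2,8,14}; 3+H={3,9,15}; 4+H={4,10,16}; 5+H={5,11,17}


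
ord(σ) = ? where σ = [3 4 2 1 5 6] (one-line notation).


Cycle decomposition: (1 3 2 4)
Cycle lengths: 4
Order = lcm(4) = 4

ord(σ) = 4


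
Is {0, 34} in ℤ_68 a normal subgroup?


H = {0, 34} in ℤ_68
ℤ_68 is abelian; every subgroup of an abelian group is normal

Yes, normal subgroup


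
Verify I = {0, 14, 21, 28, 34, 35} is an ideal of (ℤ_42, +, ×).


Check ideal conditions for I = {0, 14, 21, 28, 34, 35} in ℤ_42:
(1) I is an additive subgroup? No
(2) For r ∈ ℤ_42 and a ∈ I: r·a ∈ I? No  [counterexample: r=2, a=34, r·a mod 42 = 26 ∉ I]

No, I is not an ideal of ℤ_42


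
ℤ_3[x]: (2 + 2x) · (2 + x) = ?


Expand and collect like terms; reduce coefficients mod 3:
x^0: 2·2 = 4 ≡ 1 (mod 3)
x^1: 2·1 + 2·2 = 6 ≡ 0 (mod 3)
x^2: 2·1 = 2 ≡ 2 (mod 3)
Result: 1 + 2x^2

f · g = 1 + 2x^2


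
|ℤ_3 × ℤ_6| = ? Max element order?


|ℤ_3 × ℤ_6| = 3 × 6 = 18
Max element order = lcm(3,6) = 6
Cyclic? No (gcd=3)

|ℤ_3×ℤ_6| = 18, max element order = 6


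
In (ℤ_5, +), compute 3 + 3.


Operation: addition mod 5
3 + 3 = (a + b) mod 5 with a = 3, b = 3

3 + 3 = 1


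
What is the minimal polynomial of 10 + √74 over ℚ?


Let α = 10 + √74. Then α - 10 = √74, so (α - 10)² = 74, giving α² - 20α + 26 = 0. Degree 2 and α ∉ ℚ, so this is the minimal polynomial.

Minimal polynomial: x² - 20x + 26


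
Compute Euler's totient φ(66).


Factor n: 66 = 2 × 3 × 11
φ(n) = n · ∏(1 - 1/p) over distinct primes p | n
φ(66) = 66 · (1 - 1/2) · (1 - 1/3) · (1 - 1/11) = 20

φ(66) = 20


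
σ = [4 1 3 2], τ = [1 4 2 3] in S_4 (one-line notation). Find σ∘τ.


σ∘τ: apply τ first, then σ
1 →τ 1 →σ 4
2 →τ 4 →σ 2
3 →τ 2 →σ 1
4 →τ 3 →σ 3

σ∘τ = [4 2 1 3]


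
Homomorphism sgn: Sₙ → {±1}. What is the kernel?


Kernel = preimage of identity
ker(sgn) = even permutations = Aₙ

ker(sgn) = Aₙ


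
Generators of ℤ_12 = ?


g generates ℤ_n iff gcd(g,n) = 1
Checking each g ∈ {1,...,11}:
gcd(1,12) = 1
gcd(2,12) = 2
gcd(3,12) = 3
gcd(4,12) = 4
gcd(5,12) = 1
gcd(6,12) = 6
gcd(7,12) = 1
gcd(8,12) = 4
gcd(9,12) = 3
gcd(10,12) = 2
gcd(11,12) = 1
Generators: {1, 5, 7, 11}
Number of generators = φ(12) = 4

Generators of ℤ_12 = {1, 5, 7, 11}


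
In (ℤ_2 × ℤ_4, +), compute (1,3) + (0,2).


Operation: componentwise addition mod (2, 4)
(1,3) + (0,2) = ((a₁+b₁) mod 2, (a₂+b₂) mod 4) with a = (1,3), b = (0,2)

(1,3) + (0,2) = (1,1)


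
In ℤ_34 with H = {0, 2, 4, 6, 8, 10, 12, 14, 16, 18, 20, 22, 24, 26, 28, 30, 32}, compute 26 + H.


26 + H = {26 + h (mod 34) : h ∈ H}
26+0=26, 26+2=28, 26+4=30, 26+6=32, 26+8=0, 26+10=2, 26+12=4, 26+14=6, 26+16=8, 26+18=10, 26+20=12, 26+22=14, 26+24=16, 26+26=18, 26+28=20, 26+30=22, 26+32=24
26 + H = {0, 2, 4, 6, 8, 10, 12, 14, 16, 18, 20, 22, 24, 26, 28, 30, 32} = 0 + H

26 + H = {0, 2, 4, 6, 8, 10, 12, 14, 16, 18, 20, 22, 24, 26, 28, 30, 32}


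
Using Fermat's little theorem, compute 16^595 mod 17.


Fermat's little theorem: if p is prime and gcd(a,p)=1, then a^(p-1) ≡ 1 (mod p)
p = 17 is prime, gcd(16,17) = 1
Reduce exponent: 595 mod 16 = 3
So 16^595 ≡ 16^3 (mod 17)
16^3 mod 17 = 16

16^595 ≡ 16 (mod 17)


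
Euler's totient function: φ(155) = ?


Factor n: 155 = 5 × 31
φ(n) = n · ∏(1 - 1/p) over distinct primes p | n
φ(155) = 155 · (1 - 1/5) · (1 - 1/31) = 120

φ(155) = 120


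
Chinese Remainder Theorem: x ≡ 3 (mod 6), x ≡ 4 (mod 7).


m₁ = 6, m₂ = 7, gcd = 1, so CRT applies. M = m₁·m₂ = 42
Let M₁ = M/m₁ = 7, M₂ = M/m₂ = 6
Find y₁ ≡ M₁⁻¹ (mod m₁): 7⁻¹ ≡ 1 (mod 6)
Find y₂ ≡ M₂⁻¹ (mod m₂): 6⁻¹ ≡ 6 (mod 7)
x = a₁·M₁·y₁ + a₂·M₂·y₂ = 3·7·1 + 4·6·6 = 165
Reduce mod 42: x ≡ 39
Check: 39 mod 6 = 3 ✓, 39 mod 7 = 4 ✓

x ≡ 39 (mod 42)


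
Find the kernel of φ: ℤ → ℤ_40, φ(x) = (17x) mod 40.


Kernel = preimage of identity
ker(φ) = {x ∈ ℤ : 17x ≡ 0 (mod 40)}. gcd(17,40) = 1, so 17x ≡ 0 (mod 40) ⟺ x ≡ 0 (mod 40/1 = 40). Hence ker(φ) = 40ℤ

ker(φ) = 40ℤ


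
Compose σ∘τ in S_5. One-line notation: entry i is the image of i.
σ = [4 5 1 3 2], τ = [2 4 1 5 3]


σ∘τ: apply τ first, then σ
1 →τ 2 →σ 5
2 →τ 4 →σ 3
3 →τ 1 →σ 4
4 →τ 5 →σ 2
5 →τ 3 →σ 1

σ∘τ = [5 3 4 2 1]


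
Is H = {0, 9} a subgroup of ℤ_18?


Subgroup test for H = {0, 9} in (ℤ_18, +):
(1) 0 ∈ H? Yes
(2) Closure: for all a,b ∈ H, (a+b) mod 18 ∈ H? Yes
(3) Inverses: for all a ∈ H, -a mod 18 ∈ H? Yes

Yes, H is a subgroup of ℤ_18


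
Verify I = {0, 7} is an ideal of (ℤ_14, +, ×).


Check ideal conditions for I = {0, 7} in ℤ_14:
(1) I is an additive subgroup? Yes
(2) For r ∈ ℤ_14 and a ∈ I: r·a ∈ I? Yes

Yes, I is an ideal of ℤ_14


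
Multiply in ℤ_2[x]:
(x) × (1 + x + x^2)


Expand and collect like terms; reduce coefficients mod 2:
x^0: 0·1 = 0 ≡ 0 (mod 2)
x^1: 0·1 + 1·1 = 1 ≡ 1 (mod 2)
x^2: 0·1 + 1·1 = 1 ≡ 1 (mod 2)
x^3: 1·1 = 1 ≡ 1 (mod 2)
Result: x + x^2 + x^3

f · g = x + x^2 + x^3


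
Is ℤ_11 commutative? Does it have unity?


ℤ_11 is a commutative ring with unity 1; 11 is prime, so ℤ_11 is a field (hence an integral domain)
Commutative: Yes
Integral domain: Yes
Has unity: Yes

ℤ_11: Commutative=Yes, Unity=Yes


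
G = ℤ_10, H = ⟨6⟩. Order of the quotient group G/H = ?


|⟨6⟩| = n / gcd(6, 10) = 10 / 2 = 5
H is normal (ℤ_10 is abelian).
|G/H| = |G| / |H| = 10 / 5 = 2

|G/H| = 2


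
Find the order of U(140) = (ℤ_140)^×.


U(n) is the group of units mod n; |U(n)| = φ(n)
|U(140)| = φ(140) = 48

|U(140) = (ℤ_140)^×| = 48


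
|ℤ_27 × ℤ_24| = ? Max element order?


|ℤ_27 × ℤ_24| = 27 × 24 = 648
Max element order = lcm(27,24) = 216
Cyclic? No (gcd=3)

|ℤ_27×ℤ_24| = 648, max element order = 216


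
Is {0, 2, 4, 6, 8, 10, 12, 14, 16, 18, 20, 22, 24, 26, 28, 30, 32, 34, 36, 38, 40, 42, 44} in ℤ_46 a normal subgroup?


H = {0, 2, 4, 6, 8, 10, 12, 14, 16, 18, 20, 22, 24, 26, 28, 30, 32, 34, 36, 38, 40, 42, 44} in ℤ_46
ℤ_46 is abelian; every subgroup of an abelian group is normal

Yes, normal subgroup


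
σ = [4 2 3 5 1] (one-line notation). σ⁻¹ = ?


To find σ⁻¹, swap domain and range:
σ(1) = 4 → σ⁻¹(4) = 1
σ(2) = 2 → σ⁻¹(2) = 2
σ(3) = 3 → σ⁻¹(3) = 3
σ(4) = 5 → σ⁻¹(5) = 4
σ(5) = 1 → σ⁻¹(1) = 5

σ⁻¹ = [5 2 3 1 4]


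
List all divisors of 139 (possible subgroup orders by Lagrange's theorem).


Lagrange's theorem: |H| divides |G|
|G| = 139
Divisors of 139: 1, 139

Possible subgroup orders: {1, 139}


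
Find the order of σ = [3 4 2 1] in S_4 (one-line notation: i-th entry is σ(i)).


Cycle decomposition: (1 3 2 4)
Cycle lengths: 4
Order = lcm(4) = 4

ord(σ) = 4


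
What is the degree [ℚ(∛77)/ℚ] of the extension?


∛77 has minimal polynomial x³ - 77 (irreducible over ℚ since 77 is not a perfect cube)

[ℚ(∛77)/ℚ] = 3


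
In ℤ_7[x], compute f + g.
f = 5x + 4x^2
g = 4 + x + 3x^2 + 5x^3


Add coefficients mod 7:
x^0: 0 + 4 = 4 (mod 7)
x^1: 5 + 1 = 6 (mod 7)
x^2: 4 + 3 = 0 (mod 7)
x^3: 0 + 5 = 5 (mod 7)
Result: 4 + 6x + 5x^3

f + g = 4 + 6x + 5x^3


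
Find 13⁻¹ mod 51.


Use the extended Euclidean algorithm to write 1 = 13·s + 51·t; then s mod 51 is the inverse.
Euclidean algorithm:
  13 = 0·51 + 13
  51 = 3·13 + 12
  13 = 1·12 + 1
  12 = 12·1 + 0
gcd(13,51) = 1
Back-substitution gives: 13·(4) + 51·(-1) = 1
So 13⁻¹ ≡ 4 ≡ 4 (mod 51)
Check: 13 × 4 = 52 ≡ 1 (mod 51) ✓

13⁻¹ ≡ 4 (mod 51)


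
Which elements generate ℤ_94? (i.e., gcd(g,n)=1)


g generates ℤ_n iff gcd(g,n) = 1
Prime factors of 94: 2, 47
Generators are g ∈ {1,...,93} not divisible by any of these primes.
Generators: {1, 3, 5, 7, 9, 11, 13, 15, 17, 19, 21, 23, 25, 27, 29, 31, 33, 35, 37, 39, 41, 43, 45, 49, 51, 53, 55, 57, 59, 61, 63, 65, 67, 69, 71, 73, 75, 77, 79, 81, 83, 85, 87, 89, 91, 93}
Number of generators = φ(94) = 46

Generators of ℤ_94 = {1, 3, 5, 7, 9, 11, 13, 15, 17, 19, 21, 23, 25, 27, 29, 31, 33, 35, 37, 39, 41, 43, 45, 49, 51, 53, 55, 57, 59, 61, 63, 65, 67, 69, 71, 73, 75, 77, 79, 81, 83, 85, 87, 89, 91, 93}


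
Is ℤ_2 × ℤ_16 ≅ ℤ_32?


Comparing ℤ_2 × ℤ_16 and ℤ_32:
gcd(2,16) = 2 ≠ 1. Max element order in ℤ_2×ℤ_16 is lcm(2,16) = 16 < 32, so it has no element of order 32

No, ℤ_2 × ℤ_16 ≇ ℤ_32


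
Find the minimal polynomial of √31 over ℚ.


√31 satisfies x² - 31 = 0, irreducible over ℚ since 31 is squarefree

Minimal polynomial: x² - 31


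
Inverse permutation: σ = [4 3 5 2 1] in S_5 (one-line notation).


To find σ⁻¹, swap domain and range:
σ(1) = 4 → σ⁻¹(4) = 1
σ(2) = 3 → σ⁻¹(3) = 2
σ(3) = 5 → σ⁻¹(5) = 3
σ(4) = 2 → σ⁻¹(2) = 4
σ(5) = 1 → σ⁻¹(1) = 5

σ⁻¹ = [5 4 2 1 3]


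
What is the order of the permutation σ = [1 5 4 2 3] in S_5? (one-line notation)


Cycle decomposition: (2 5 3 4)
Cycle lengths: 4
Order = lcm(4) = 4

ord(σ) = 4


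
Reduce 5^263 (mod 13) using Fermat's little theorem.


Fermat's little theorem: if p is prime and gcd(a,p)=1, then a^(p-1) ≡ 1 (mod p)
p = 13 is prime, gcd(5,13) = 1
Reduce exponent: 263 mod 12 = 11
So 5^263 ≡ 5^11 (mod 13)
5^11 mod 13 = 8

5^263 ≡ 8 (mod 13)


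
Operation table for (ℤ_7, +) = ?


Elements: {0, 1, 2, 3, 4, 5, 6}
Operation: addition mod 7
Entry (a, b) = (a + b) mod 7

Cayley table:
  | 0 | 1 | 2 | 3 | 4 | 5 | 6
0 | 0 | 1 | 2 | 3 | 4 | 5 | 6
1 | 1 | 2 | 3 | 4 | 5 | 6 | 0
2 | 2 | 3 | 4 | 5 | 6 | 0 | 1
3 | 3 | 4 | 5 | 6 | 0 | 1 | 2
4 | 4 | 5 | 6 | 0 | 1 | 2 | 3
5 | 5 | 6 | 0 | 1 | 2 | 3 | 4
6 | 6 | 0 | 1 | 2 | 3 | 4 | 5


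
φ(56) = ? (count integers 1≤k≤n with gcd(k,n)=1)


Factor n: 56 = 2^3 × 7
φ(n) = n · ∏(1 - 1/p) over distinct primes p | n
φ(56) = 56 · (1 - 1/2) · (1 - 1/7) = 24

φ(56) = 24
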